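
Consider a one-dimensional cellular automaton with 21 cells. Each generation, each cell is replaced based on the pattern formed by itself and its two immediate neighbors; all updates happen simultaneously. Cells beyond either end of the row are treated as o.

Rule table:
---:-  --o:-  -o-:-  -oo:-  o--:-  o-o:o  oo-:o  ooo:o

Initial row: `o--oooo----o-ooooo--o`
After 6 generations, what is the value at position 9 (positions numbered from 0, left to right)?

o---ooo-----o-oooo---
o----oo------o-ooo---
o-----o-------o-oo---
o--------------o-o---
o---------------o----
o--------------------
position 9 holds -

-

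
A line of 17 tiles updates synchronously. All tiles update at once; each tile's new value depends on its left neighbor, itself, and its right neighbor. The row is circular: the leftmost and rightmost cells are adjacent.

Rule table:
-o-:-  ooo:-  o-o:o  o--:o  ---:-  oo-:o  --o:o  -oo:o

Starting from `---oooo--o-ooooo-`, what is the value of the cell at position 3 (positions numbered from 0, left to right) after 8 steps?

-

--oo--ooo-oo---oo
ooooooo-ooooo-ooo
------ooo---ooo--
-----oo-oo-oo-oo-
----ooooooooooooo
o--oo-----------o
oooooo---------oo
-----oo-------oo-
position 3 holds -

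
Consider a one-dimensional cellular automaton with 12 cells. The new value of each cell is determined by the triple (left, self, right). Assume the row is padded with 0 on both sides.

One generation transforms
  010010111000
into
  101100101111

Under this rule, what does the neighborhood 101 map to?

At position 5 the neighborhood is 101; the next row has 0 there.

0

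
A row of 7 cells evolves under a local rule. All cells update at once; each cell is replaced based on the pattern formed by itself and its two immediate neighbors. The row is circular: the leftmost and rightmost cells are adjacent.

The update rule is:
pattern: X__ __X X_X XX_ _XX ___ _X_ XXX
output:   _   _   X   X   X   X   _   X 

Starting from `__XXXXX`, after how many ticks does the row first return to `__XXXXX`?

__XXXXX

1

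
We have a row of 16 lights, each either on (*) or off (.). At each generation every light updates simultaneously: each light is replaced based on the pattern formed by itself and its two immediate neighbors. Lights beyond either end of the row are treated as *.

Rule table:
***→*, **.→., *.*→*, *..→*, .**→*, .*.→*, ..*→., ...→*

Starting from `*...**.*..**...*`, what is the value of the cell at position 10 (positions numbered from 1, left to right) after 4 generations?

.**.*.***.*.**.*
**.*****.****.**
*.*****.****.***
.*****.****.****
position 10 holds *

*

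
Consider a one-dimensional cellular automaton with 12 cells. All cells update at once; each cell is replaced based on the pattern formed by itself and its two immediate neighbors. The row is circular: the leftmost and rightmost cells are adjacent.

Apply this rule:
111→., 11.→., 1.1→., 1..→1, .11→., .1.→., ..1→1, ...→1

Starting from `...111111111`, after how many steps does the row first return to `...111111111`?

2

step 1: 111.........
step 2: ...111111111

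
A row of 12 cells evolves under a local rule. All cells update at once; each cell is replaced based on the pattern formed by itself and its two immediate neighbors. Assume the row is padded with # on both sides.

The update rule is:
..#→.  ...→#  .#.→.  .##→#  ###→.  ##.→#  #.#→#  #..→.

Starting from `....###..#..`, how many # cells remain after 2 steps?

8

.##.#.#.....
####.#..###.
count of #: 8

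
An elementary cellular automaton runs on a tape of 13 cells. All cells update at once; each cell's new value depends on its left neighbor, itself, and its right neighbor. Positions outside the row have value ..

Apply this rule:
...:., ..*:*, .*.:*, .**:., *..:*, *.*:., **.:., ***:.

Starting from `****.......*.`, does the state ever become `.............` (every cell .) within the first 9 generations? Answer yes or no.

generation 1: ....*.....***
generation 2: ...***...*...
generation 3: ..*...*.***..
generation 4: .***.**....*.
generation 5: *......*..***
generation 6: **....****...
generation 7: ..*..*....*..
generation 8: .******..***.
generation 9: *......**...*
generation 9 is *......**...*, still not uniform .

no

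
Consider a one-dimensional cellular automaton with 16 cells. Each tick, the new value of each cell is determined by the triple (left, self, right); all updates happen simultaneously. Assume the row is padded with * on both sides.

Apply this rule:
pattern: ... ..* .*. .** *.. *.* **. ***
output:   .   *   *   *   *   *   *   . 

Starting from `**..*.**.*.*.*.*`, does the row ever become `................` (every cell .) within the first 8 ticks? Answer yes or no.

.***************
**..............
.**............*
****..........**
...**........**.
*.****......****
***..**....**...
..******..****.*
tick 8 is ..******..****.*, still not uniform .

no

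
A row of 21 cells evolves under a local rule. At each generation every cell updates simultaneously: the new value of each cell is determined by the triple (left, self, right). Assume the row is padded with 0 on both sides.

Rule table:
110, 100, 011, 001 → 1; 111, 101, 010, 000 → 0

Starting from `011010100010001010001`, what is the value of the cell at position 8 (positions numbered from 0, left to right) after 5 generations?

111000010101010001010
101100100000001010001
001111010000010001010
011001001000101010001
111110110101000001010
position 8 holds 0

0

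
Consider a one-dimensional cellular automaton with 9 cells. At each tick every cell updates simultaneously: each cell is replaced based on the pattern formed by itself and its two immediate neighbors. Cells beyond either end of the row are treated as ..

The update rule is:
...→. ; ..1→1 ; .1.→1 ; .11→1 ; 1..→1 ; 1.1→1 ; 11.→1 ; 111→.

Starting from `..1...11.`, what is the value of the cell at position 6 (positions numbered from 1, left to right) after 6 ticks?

1

.111.1111
11.111..1
1111.1111
1..111..1
1111.1111  (repeats tick 3; period 2)
tick 6: 1..111..1
position 6 holds 1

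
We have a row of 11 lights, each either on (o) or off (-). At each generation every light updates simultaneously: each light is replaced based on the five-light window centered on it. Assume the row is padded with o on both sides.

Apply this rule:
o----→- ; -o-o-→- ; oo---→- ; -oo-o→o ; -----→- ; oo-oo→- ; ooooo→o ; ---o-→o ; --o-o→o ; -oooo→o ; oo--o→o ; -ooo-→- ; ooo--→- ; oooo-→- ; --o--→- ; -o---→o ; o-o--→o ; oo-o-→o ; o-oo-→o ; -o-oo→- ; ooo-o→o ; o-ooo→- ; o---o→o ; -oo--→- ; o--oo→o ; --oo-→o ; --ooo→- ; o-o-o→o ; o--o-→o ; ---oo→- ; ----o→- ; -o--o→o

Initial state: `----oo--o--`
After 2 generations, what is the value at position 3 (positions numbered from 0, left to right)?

----o-oo-oo
---oo-oo--o
position 3 holds o

o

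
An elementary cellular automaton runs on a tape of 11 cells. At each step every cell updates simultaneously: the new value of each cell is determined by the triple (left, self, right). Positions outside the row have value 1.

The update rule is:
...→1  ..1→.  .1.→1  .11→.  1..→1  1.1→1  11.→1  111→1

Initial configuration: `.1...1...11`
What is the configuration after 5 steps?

11111111.11

1111.111..1
11111.111..
111111.111.
1111111.111
11111111.11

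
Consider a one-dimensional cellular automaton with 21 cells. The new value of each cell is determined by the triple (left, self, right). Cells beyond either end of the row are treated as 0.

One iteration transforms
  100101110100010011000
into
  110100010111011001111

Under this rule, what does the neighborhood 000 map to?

1

At position 11 the neighborhood is 000; the next row has 1 there.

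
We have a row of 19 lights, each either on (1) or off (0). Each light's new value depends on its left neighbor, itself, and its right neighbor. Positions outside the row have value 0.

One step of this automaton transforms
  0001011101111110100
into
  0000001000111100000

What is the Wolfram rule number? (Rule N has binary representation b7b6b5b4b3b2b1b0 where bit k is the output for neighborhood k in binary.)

position 6: 111 → 1  (bit 7 = 1)
position 7: 110 → 0  (bit 6 = 0)
position 4: 101 → 0  (bit 5 = 0)
position 17: 100 → 0  (bit 4 = 0)
position 5: 011 → 0  (bit 3 = 0)
position 3: 010 → 0  (bit 2 = 0)
position 2: 001 → 0  (bit 1 = 0)
position 0: 000 → 0  (bit 0 = 0)
bits b7..b0 = 10000000 = 128

128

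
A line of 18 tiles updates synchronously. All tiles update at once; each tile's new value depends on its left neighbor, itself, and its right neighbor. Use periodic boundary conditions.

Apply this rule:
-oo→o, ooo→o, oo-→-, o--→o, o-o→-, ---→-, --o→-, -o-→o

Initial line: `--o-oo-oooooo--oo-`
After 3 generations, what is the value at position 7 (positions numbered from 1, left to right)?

--o-o--ooooo-o-o-o
o-o-oo-oooo--o-o-o
--o-o--ooo-o-o-o-o
position 7 holds -

-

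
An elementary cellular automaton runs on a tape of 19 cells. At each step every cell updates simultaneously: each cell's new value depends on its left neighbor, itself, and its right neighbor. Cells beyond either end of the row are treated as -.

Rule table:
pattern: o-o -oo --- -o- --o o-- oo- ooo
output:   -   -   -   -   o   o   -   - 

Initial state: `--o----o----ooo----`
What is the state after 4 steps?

o---oo---o------o-o

step 1: -o-o--o-o--o---o---
step 2: o---oo---oo-o-o-o--
step 3: -o-o--o-o--------o-
step 4: o---oo---o------o-o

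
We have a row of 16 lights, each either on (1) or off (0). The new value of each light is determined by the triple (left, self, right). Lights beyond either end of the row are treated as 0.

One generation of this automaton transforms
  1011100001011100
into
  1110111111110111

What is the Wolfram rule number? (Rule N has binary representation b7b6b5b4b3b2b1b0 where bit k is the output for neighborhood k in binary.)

127

position 3: 111 → 0  (bit 7 = 0)
position 4: 110 → 1  (bit 6 = 1)
position 1: 101 → 1  (bit 5 = 1)
position 5: 100 → 1  (bit 4 = 1)
position 2: 011 → 1  (bit 3 = 1)
position 0: 010 → 1  (bit 2 = 1)
position 8: 001 → 1  (bit 1 = 1)
position 6: 000 → 1  (bit 0 = 1)
bits b7..b0 = 01111111 = 127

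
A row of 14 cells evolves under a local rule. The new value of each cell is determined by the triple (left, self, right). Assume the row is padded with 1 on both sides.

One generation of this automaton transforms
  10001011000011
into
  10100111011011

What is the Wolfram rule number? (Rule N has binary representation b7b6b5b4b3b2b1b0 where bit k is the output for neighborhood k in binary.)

position 13: 111 → 1  (bit 7 = 1)
position 0: 110 → 1  (bit 6 = 1)
position 5: 101 → 1  (bit 5 = 1)
position 1: 100 → 0  (bit 4 = 0)
position 6: 011 → 1  (bit 3 = 1)
position 4: 010 → 0  (bit 2 = 0)
position 3: 001 → 0  (bit 1 = 0)
position 2: 000 → 1  (bit 0 = 1)
bits b7..b0 = 11101001 = 233

233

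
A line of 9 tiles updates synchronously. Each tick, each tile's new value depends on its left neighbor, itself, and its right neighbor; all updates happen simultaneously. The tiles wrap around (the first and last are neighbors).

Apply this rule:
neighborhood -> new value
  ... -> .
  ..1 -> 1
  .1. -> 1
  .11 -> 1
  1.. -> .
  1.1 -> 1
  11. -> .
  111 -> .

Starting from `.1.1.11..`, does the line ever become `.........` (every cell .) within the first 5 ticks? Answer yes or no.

tick 1: 111111...
tick 2: 1.......1
tick 3: .......11
tick 4: ......11.
tick 5: .....11..
tick 5 is .....11.., still not uniform .

no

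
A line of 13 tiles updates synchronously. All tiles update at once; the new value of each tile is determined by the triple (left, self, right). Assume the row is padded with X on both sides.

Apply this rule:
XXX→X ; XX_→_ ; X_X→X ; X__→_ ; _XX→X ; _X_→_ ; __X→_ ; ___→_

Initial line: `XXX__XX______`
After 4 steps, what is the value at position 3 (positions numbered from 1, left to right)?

step 1: XX___X_______
step 2: X____________
step 3: _____________
step 4: _____________
position 3 holds _

_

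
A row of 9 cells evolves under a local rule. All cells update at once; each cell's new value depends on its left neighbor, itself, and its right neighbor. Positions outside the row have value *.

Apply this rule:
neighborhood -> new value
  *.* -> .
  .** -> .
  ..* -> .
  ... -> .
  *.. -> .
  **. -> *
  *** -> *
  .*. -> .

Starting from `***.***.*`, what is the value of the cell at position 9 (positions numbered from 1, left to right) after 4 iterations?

.

iteration 1: ***..**..
iteration 2: ***...*..
iteration 3: ***......
iteration 4: ***......
position 9 holds .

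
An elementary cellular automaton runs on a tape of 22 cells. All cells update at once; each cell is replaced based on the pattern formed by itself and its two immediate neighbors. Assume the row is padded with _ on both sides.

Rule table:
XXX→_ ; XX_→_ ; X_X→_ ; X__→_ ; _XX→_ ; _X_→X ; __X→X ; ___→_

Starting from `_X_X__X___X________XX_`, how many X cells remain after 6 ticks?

XX_X_XX__XX_______X___
___X____X________XX___
__XX___XX_______X_____
_X____X________XX_____
XX___XX_______X_______
____X________XX_______
count of X: 3

3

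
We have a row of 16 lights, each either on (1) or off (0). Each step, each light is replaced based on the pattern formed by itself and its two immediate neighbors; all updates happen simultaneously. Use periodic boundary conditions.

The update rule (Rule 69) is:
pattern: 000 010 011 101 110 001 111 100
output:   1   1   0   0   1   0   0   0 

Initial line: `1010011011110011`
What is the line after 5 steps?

1010101001010010

step 1: 1010001000010000
step 2: 1010101011010110
step 3: 1010101001010010
step 4: 1010101001010010  (fixed point — unchanged through step 5)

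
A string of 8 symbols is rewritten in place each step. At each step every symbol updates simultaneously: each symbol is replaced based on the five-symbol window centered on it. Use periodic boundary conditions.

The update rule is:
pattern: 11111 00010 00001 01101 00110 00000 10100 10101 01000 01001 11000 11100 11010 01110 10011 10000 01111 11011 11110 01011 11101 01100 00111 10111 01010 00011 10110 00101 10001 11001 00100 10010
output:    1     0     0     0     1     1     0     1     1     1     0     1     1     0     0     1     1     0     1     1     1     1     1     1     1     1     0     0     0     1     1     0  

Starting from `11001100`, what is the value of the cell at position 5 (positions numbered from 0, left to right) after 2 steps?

0

11101110
10101010
position 5 holds 0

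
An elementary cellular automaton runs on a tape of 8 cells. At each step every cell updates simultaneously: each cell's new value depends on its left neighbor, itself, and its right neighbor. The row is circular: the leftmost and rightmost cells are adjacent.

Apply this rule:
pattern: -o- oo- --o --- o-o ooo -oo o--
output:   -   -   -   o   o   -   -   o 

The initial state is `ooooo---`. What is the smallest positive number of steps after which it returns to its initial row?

-----oo-
oooo---o
----oo--
ooo---oo
---oo---
oo---ooo
--oo----
o---oooo
-oo-----
---ooooo
oo------
--ooooo-
o------o
-ooooo--
------oo
ooooo---

16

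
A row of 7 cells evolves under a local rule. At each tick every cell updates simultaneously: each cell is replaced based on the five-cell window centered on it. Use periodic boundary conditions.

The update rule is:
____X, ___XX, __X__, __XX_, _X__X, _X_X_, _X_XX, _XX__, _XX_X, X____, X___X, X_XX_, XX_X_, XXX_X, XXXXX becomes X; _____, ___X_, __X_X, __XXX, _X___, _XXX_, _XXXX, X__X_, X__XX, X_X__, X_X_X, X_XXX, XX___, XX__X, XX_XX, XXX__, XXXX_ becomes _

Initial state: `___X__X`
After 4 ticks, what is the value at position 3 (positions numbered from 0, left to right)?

X

_X_XX_X
X_XXXX_
_X___XX
X__XXXX
position 3 holds X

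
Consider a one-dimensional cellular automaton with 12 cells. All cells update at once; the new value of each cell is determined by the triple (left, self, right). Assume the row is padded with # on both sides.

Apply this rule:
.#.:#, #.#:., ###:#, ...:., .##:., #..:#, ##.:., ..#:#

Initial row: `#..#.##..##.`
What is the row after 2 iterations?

..#.#.#..#.#

iteration 1: .###...##...
iteration 2: ..#.#.#..#.#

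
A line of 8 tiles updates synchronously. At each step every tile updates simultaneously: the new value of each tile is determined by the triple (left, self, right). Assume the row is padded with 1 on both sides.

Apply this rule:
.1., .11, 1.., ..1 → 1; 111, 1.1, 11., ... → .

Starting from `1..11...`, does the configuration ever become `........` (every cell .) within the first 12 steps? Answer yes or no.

no

.111.1.1
.1...1.1
.11.11.1
.1..1..1
.1111111
.1......
.11....1
.1.1..11
.1.1111.
.1.1....
.1.11..1
.1.1.111
step 12 is .1.1.111, still not uniform .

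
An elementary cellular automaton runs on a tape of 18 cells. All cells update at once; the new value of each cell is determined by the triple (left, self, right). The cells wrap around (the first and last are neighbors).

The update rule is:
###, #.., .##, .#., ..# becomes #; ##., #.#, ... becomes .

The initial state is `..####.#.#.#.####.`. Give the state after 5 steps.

##.##..##..#.#.#.#

.####..#.#.#.###.#
.###.###.#.#.##..#
.##..##..#.#.#.###
.#.###.###.#.#.##.
##.##..##..#.#.#.#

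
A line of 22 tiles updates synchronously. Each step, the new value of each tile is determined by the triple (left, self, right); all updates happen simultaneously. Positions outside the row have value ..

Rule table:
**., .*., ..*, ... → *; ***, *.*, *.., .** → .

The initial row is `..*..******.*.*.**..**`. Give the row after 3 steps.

***.*.....*.*.*..*.*.*
..*.*.*****.*.*.**.*.*
***.*.....*.*.*..*.*.*

***.*.....*.*.*..*.*.*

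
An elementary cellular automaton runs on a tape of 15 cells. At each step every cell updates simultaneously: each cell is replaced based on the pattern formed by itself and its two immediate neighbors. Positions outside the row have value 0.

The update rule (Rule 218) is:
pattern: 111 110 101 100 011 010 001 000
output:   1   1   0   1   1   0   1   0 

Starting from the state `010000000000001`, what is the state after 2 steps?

101000000000010
000100000000101

000100000000101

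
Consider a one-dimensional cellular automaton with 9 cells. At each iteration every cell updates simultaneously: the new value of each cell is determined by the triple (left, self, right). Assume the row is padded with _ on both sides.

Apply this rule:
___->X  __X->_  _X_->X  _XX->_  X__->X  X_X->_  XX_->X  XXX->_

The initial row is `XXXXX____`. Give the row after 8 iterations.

____XXXXX
XXX_____X
__XXXXX_X
X_____X_X
XXXXX_X_X
____X_X_X
XXX_X_X_X
__X_X_X_X

__X_X_X_X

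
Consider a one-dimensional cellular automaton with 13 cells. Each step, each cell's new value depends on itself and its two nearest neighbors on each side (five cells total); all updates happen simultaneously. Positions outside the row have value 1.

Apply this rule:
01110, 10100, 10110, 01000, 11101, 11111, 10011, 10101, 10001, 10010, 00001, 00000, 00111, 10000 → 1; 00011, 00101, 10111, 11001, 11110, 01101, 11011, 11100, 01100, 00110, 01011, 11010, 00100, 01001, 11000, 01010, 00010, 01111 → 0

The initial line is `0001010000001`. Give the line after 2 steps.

step 1: 0100011111101
step 2: 0111010110100

0111010110100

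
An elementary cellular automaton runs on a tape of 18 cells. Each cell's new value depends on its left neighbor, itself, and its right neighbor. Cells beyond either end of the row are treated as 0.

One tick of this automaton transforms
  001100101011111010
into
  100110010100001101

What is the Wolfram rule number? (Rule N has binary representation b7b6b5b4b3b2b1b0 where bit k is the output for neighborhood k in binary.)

position 11: 111 → 0  (bit 7 = 0)
position 3: 110 → 1  (bit 6 = 1)
position 7: 101 → 1  (bit 5 = 1)
position 4: 100 → 1  (bit 4 = 1)
position 2: 011 → 0  (bit 3 = 0)
position 6: 010 → 0  (bit 2 = 0)
position 1: 001 → 0  (bit 1 = 0)
position 0: 000 → 1  (bit 0 = 1)
bits b7..b0 = 01110001 = 113

113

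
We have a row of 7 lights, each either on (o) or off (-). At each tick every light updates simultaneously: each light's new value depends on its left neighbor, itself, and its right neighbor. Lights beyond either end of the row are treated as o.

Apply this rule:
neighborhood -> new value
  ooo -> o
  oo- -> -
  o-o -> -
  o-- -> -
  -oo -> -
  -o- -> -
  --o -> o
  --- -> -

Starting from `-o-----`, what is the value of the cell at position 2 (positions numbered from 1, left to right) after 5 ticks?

-

tick 1: ------o
tick 2: -----o-
tick 3: ----o--
tick 4: ---o--o
tick 5: --o--o-
position 2 holds -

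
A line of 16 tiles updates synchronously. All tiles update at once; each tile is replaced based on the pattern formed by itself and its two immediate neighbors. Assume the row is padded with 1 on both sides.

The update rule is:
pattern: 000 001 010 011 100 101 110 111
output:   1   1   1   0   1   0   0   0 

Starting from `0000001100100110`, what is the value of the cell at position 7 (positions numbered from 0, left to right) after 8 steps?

1111110011111000
0000001100000111
1111110011111000  (repeats step 1; period 2)
step 8: 0000001100000111
position 7 holds 1

1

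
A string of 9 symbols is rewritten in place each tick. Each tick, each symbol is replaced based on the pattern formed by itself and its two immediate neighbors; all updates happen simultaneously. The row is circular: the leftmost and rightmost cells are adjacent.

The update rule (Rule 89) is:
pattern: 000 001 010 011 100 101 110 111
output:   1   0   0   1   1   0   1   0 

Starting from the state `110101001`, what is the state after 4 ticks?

100010000

010000101
001110000
101011111
100010000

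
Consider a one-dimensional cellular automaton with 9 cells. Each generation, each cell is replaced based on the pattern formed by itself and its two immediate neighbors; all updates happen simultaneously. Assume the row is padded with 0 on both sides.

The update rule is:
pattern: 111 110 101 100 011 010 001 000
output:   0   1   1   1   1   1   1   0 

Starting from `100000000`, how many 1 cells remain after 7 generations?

6

110000000
111000000
101100000
111110000
100011000
110111100
111100110
count of 1: 6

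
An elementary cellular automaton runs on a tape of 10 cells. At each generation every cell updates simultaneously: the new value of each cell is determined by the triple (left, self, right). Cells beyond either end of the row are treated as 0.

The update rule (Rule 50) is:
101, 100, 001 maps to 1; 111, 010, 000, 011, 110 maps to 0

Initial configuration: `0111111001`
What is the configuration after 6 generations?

1000000110
0100001001
1010010110
0101101001
1010010110  (repeats generation 3; period 2)
generation 6: 0101101001

0101101001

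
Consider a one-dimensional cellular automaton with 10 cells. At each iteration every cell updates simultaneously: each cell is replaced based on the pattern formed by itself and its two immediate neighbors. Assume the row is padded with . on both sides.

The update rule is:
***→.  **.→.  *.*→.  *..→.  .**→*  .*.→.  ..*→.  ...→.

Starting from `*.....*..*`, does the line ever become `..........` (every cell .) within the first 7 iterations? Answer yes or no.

yes

iteration 1: ..........
all cells are . at iteration 1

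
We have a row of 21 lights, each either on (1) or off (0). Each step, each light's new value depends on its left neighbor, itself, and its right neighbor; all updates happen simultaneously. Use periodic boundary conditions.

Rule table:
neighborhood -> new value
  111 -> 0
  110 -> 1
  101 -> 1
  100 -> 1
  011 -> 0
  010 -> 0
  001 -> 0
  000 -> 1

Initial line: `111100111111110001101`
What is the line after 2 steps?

000110000000011100110
110011111111000110011

110011111111000110011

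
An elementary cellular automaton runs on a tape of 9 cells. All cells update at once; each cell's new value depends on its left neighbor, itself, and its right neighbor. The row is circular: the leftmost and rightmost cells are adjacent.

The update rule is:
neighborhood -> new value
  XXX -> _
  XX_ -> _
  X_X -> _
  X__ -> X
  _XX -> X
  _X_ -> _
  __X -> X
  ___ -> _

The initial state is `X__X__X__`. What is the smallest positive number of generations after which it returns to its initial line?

generation 1: _XX_XX_XX
generation 2: _X__X__X_
generation 3: X_XX_XX_X
generation 4: __X__X__X
generation 5: XX_XX_XX_
generation 6: X__X__X__

6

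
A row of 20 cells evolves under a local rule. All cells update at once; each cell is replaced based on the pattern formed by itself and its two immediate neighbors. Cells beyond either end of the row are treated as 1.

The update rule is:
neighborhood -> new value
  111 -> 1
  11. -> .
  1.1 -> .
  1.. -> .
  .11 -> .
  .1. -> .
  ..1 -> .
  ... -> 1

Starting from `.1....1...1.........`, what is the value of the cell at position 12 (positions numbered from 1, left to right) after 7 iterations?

...11...1...1111111.
.1....1...1..11111..
...11...1.....111...
.1....1...111..1..1.
...11...1..1........
.1....1......111111.
...11...1111..1111..
position 12 holds 1

1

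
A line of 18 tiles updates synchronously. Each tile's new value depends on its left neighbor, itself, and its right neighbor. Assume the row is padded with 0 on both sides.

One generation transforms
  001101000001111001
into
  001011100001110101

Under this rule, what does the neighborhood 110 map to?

0

At position 3 the neighborhood is 110; the next row has 0 there.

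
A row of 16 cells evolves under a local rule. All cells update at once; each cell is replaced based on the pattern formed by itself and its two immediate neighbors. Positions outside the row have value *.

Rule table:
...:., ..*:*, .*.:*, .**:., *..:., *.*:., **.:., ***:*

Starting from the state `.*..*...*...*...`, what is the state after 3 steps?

.*.**..**..**..*
.*....*...*...*.
.*...**..**..**.

.*...**..**..**.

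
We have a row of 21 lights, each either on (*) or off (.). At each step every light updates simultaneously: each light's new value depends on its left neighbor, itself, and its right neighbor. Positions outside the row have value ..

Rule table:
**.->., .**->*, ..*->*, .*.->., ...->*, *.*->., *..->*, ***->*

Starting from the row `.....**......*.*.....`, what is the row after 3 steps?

******.******...*****
*****..*****.*******.
****.******..******.*

****.******..******.*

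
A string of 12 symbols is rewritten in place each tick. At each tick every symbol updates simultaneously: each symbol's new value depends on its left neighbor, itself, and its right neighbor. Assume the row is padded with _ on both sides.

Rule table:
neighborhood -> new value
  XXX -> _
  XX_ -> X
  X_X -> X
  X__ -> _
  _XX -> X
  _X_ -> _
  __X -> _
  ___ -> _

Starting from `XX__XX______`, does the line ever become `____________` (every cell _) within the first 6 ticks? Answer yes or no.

XX__XX______  (fixed point — unchanged through tick 6)
tick 6 is XX__XX______, still not uniform _

no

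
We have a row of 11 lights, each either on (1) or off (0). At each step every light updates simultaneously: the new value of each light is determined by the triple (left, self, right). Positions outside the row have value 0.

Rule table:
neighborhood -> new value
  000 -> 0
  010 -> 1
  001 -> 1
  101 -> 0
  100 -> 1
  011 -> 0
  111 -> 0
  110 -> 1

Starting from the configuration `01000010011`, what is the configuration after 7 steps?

01011001101

step 1: 11100111101
step 2: 00111000101
step 3: 01001101101
step 4: 11110100101
step 5: 00010111101
step 6: 00110000101
step 7: 01011001101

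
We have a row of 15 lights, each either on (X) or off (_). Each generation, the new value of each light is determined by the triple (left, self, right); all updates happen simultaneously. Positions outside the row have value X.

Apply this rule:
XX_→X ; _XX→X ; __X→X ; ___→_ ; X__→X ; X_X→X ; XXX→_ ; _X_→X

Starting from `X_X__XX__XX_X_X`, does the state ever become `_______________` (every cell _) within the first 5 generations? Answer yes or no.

XXXXXXXXXXXXXXX
_______________
all cells are _ at generation 2

yes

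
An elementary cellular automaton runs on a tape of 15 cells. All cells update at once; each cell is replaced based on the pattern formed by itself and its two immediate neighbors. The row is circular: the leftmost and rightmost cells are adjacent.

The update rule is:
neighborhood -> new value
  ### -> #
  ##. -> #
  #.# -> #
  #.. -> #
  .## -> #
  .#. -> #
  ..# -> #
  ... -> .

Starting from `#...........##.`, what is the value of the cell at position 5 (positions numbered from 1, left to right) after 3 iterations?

.

iteration 1: ##.........####
iteration 2: ###.......#####
iteration 3: ####.....######
position 5 holds .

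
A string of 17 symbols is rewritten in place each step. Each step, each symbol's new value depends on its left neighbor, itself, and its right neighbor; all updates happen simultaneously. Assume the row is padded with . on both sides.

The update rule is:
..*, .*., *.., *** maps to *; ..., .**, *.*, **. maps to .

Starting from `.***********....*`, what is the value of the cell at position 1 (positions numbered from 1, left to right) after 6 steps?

*.*********.*..**
*..*******..***..
***.*****.**.*.*.
.*...***.....*.**
***.*.*.*...**...
.*..*.*.**.*..*..
position 1 holds .

.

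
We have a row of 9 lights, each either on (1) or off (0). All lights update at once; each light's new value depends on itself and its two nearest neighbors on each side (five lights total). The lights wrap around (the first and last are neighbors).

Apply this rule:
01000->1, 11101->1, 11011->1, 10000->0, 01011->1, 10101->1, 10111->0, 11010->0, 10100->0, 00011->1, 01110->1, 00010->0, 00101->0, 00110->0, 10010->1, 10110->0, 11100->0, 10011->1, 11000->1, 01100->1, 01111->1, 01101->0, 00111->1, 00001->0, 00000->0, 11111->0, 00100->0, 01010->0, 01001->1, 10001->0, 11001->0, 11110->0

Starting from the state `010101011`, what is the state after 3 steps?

010101100
000110110
001001011

001001011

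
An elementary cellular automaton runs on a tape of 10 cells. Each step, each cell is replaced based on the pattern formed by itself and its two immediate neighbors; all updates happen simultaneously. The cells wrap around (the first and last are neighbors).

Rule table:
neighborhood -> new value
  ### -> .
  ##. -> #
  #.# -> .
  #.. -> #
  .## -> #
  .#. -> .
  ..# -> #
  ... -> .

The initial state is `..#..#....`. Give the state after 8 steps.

#..##..#..

.#.##.#...
#..##..#..
.######.##
.#....#.##
..#..#..##
##.##.####
.#.##.#...  (repeats step 1; period 6)
step 8: #..##..#..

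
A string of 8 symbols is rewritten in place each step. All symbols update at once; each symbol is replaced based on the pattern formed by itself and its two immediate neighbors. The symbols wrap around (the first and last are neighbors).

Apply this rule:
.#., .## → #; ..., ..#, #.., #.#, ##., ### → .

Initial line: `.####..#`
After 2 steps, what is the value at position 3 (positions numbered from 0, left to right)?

.#.....#
.#.....#
position 3 holds .

.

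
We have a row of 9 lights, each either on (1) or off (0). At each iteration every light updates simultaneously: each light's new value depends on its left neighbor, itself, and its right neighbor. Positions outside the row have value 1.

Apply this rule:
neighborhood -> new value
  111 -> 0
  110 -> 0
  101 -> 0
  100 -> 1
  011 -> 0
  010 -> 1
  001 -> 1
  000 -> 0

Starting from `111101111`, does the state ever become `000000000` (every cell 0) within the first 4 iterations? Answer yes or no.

yes

iteration 1: 000000000
all cells are 0 at iteration 1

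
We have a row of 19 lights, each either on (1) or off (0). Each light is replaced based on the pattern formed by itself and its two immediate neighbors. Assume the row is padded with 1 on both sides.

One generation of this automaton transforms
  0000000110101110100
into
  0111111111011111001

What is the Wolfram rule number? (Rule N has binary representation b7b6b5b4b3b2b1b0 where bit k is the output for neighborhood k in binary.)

position 13: 111 → 1  (bit 7 = 1)
position 8: 110 → 1  (bit 6 = 1)
position 9: 101 → 1  (bit 5 = 1)
position 0: 100 → 0  (bit 4 = 0)
position 7: 011 → 1  (bit 3 = 1)
position 10: 010 → 0  (bit 2 = 0)
position 6: 001 → 1  (bit 1 = 1)
position 1: 000 → 1  (bit 0 = 1)
bits b7..b0 = 11101011 = 235

235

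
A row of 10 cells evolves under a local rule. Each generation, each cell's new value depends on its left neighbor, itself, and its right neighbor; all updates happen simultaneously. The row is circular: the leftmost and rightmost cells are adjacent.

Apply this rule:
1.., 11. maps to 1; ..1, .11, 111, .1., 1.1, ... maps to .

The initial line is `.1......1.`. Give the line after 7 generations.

.....1..1.

generation 1: ..1......1
generation 2: 1..1......
generation 3: .1..1.....
generation 4: ..1..1....
generation 5: ...1..1...
generation 6: ....1..1..
generation 7: .....1..1.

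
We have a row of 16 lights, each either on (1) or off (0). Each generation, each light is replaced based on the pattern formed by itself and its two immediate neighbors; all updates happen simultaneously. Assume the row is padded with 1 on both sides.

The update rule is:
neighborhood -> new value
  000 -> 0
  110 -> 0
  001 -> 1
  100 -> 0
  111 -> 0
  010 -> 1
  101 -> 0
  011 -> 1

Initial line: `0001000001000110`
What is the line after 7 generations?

0101001100110011

generation 1: 0011000011001100
generation 2: 0110000110011001
generation 3: 0100001100110011
generation 4: 0100011001100110
generation 5: 0100110011001100
generation 6: 0101100110011001
generation 7: 0101001100110011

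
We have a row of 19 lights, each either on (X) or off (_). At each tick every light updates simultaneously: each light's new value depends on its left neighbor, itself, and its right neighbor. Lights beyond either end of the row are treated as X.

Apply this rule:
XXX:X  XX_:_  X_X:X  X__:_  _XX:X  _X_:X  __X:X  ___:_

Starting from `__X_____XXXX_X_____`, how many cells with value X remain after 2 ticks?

10

tick 1: _XX____XXXX_XX____X
tick 2: XX____XXXX_XX____XX
count of X: 10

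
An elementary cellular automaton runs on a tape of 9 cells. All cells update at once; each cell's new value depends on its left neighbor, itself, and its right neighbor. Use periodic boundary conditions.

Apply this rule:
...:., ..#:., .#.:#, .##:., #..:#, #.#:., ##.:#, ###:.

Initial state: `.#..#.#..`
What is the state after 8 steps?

.##.#.##.
..#.#..##
#.#.##..#
#.#..##..
#.##..##.
#..##..#.
##..##.#.
.##..#.#.

.##..#.#.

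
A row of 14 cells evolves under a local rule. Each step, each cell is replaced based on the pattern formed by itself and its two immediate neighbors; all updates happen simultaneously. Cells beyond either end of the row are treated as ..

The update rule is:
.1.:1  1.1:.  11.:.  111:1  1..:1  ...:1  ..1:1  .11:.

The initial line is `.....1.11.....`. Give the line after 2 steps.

111111...11111
.1111.111.111.

.1111.111.111.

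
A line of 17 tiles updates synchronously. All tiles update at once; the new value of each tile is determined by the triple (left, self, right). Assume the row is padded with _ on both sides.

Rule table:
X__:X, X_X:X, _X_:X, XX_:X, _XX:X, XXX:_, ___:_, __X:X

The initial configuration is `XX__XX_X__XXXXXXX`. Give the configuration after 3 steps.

XXXXXXXXXXX_____X
X_________XX___XX
XX_______XXXX_XXX

XX_______XXXX_XXX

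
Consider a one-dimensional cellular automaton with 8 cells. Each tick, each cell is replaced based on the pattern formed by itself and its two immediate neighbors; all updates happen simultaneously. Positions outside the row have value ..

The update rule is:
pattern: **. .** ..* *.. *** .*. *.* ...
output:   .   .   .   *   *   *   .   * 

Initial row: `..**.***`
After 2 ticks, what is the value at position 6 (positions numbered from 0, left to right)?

*

*.....*.
*****.**
position 6 holds *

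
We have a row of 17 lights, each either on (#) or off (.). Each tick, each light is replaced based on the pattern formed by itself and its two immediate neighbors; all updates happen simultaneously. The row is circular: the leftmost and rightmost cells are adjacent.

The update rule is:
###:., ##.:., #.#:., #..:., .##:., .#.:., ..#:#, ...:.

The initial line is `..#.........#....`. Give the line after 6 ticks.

......#......#...

.#.........#.....
#.........#......
.........#......#
........#......#.
.......#......#..
......#......#...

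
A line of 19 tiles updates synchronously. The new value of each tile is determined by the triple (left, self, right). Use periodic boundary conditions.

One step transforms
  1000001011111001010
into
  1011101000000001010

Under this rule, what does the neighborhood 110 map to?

0

At position 12 the neighborhood is 110; the next row has 0 there.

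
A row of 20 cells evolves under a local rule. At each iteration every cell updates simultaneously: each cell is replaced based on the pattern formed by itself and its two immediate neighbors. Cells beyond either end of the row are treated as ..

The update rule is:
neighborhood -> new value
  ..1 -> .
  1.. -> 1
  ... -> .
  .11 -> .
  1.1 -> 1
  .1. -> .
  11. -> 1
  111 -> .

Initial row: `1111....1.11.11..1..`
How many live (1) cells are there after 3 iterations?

7

...11....1.11.11..1.
....11....1.11.11..1
.....11....1.11.11..
count of 1: 7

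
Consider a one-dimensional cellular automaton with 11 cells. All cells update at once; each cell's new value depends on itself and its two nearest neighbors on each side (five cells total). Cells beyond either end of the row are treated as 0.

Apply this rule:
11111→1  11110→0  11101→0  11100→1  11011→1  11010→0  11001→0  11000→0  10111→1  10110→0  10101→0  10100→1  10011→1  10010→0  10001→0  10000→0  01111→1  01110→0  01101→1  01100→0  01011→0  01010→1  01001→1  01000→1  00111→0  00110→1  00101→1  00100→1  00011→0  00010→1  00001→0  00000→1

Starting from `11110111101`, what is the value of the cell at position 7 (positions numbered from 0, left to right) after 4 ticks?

1

01001110001
11110010011
01010011110
11111101010
position 7 holds 1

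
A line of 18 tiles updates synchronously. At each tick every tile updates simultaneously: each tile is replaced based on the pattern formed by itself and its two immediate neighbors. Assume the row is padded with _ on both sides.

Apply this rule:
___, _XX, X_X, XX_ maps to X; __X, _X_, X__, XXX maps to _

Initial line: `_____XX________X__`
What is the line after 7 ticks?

X_XXX_X_X__XXX_X__

tick 1: XXXX_XX_XXXXXX___X
tick 2: X__XXXXXX____X_X__
tick 3: ___X____X_XX__X__X
tick 4: XX___XX__XXX______
tick 5: XX_X_XX__X_X_XXXXX
tick 6: XXX_XXX___X_XX___X
tick 7: X_XXX_X_X__XXX_X__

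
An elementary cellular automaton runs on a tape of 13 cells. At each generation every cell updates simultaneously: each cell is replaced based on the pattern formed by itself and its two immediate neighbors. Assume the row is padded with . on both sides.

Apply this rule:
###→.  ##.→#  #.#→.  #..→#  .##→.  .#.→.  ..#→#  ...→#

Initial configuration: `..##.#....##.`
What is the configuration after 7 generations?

##.#..####.##
.#..##...#..#
#.##.####.##.
...#....#..##
###.####.##.#
..#....#..#..
##.####.##.##

##.####.##.##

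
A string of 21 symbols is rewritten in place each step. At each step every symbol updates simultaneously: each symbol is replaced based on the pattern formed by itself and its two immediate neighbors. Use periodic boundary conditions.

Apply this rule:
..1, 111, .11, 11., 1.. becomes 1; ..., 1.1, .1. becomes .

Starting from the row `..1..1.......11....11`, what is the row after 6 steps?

11.11.1.....1111..111
11.11..1...1111111111
11.1111.1.11111111111
11.1111...11111111111
11.11111.111111111111
11.11111.111111111111

11.11111.111111111111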